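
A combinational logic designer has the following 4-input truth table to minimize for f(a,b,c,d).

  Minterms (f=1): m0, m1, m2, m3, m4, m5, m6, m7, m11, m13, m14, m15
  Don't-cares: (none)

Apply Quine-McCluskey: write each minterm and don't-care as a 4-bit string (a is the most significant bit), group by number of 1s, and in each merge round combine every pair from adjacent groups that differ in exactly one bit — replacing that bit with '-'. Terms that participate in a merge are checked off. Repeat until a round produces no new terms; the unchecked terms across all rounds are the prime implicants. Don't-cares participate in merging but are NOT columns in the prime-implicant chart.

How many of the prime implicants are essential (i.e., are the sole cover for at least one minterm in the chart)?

4

[col 0] 0000*, 0001*, 0010*, 0011*, 0100*, 0101*, 0110*, 0111*, 1011*, 1101*, 1110*, 1111*
[col 1] -011*, -101*, -110*, -111*, 0-00*, 0-01*, 0-10*, 0-11*, 00-0*, 00-1*, 000-*, 001-*, 01-0*, 01-1*, 010-*, 011-*, 1-11*, 11-1*, 111-*
[col 2] --11, -1-1, -11-, 0--0*, 0--1*, 0-0-*, 0-1-*, 00--*, 01--*
[col 3] 0---
Prime implicants: --11, -1-1, -11-, 0---
PI chart (minterm → PIs covering it):
  0 | 0---  (sole → essential)
  1 | 0---  (sole → essential)
  2 | 0---  (sole → essential)
  3 | --11,0---
  4 | 0---  (sole → essential)
  5 | -1-1,0---
  6 | -11-,0---
  7 | --11,-1-1,-11-,0---
  11 | --11  (sole → essential)
  13 | -1-1  (sole → essential)
  14 | -11-  (sole → essential)
  15 | --11,-1-1,-11-
Essential prime implicants: --11, -1-1, -11-, 0---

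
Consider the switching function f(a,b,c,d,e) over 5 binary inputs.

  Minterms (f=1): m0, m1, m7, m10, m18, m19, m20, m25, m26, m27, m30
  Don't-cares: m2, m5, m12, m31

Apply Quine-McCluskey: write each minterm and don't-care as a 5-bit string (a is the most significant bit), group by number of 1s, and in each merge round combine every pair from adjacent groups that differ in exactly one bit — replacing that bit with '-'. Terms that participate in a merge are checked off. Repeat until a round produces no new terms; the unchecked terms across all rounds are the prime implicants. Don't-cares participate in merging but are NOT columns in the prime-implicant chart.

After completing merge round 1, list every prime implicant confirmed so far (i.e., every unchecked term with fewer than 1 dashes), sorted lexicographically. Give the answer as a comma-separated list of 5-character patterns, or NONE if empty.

01100, 10100

Round 0: 00000✓ 00001✓ 00010✓ 00101✓ 00111✓ 01010✓ 01100 10010✓ 10011✓ 10100 11001✓ 11010✓ 11011✓ 11110✓ 11111✓
Round 1: -0010✓ -1010✓ 0-010✓ 00-01 000-0 0000- 001-1 1-010✓ 1-011✓ 1001-✓ 11-10✓ 11-11✓ 110-1 1101-✓ 1111-✓
Round 2: --010 1-01- 11-1-
PIs = {--010, 00-01, 000-0, 0000-, 001-1, 01100, 1-01-, 10100, 11-1-, 110-1}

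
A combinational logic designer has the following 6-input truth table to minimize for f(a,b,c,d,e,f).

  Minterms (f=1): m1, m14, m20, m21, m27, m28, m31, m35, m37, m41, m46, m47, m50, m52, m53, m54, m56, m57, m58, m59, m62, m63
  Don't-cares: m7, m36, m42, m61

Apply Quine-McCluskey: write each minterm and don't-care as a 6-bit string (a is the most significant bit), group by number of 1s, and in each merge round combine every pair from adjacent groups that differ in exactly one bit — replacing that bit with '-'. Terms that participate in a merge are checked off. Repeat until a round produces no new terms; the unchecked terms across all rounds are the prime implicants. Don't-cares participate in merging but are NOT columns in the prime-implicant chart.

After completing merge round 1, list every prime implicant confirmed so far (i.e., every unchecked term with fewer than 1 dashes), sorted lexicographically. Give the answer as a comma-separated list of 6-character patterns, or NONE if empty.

Round 0: 000001 000111 001110✓ 010100✓ 010101✓ 011011✓ 011100✓ 011111✓ 100011 100100✓ 100101✓ 101001✓ 101010✓ 101110✓ 101111✓ 110010✓ 110100✓ 110101✓ 110110✓ 111000✓ 111001✓ 111010✓ 111011✓ 111101✓ 111110✓ 111111✓
Round 1: -01110 -10100✓ -10101✓ -11011✓ -11111✓ 01-100 01010-✓ 011-11✓ 1-0100✓ 1-0101✓ 1-1001 1-1010✓ 1-1110✓ 1-1111✓ 10010-✓ 101-10✓ 10111-✓ 11-010✓ 11-101 11-110✓ 110-10✓ 1101-0 11010-✓ 111-01✓ 111-10✓ 111-11✓ 1110-0✓ 1110-1✓ 11100-✓ 11101-✓ 1111-1✓ 11111-✓
Round 2: -1010- -11-11 1-010- 1-1-10 1-111- 11--10 111--1 111-1- 1110--
PIs = {-01110, -1010-, -11-11, 000001, 000111, 01-100, 1-010-, 1-1-10, 1-1001, 1-111-, 100011, 11--10, 11-101, 1101-0, 111--1, 111-1-, 1110--}

000001, 000111, 100011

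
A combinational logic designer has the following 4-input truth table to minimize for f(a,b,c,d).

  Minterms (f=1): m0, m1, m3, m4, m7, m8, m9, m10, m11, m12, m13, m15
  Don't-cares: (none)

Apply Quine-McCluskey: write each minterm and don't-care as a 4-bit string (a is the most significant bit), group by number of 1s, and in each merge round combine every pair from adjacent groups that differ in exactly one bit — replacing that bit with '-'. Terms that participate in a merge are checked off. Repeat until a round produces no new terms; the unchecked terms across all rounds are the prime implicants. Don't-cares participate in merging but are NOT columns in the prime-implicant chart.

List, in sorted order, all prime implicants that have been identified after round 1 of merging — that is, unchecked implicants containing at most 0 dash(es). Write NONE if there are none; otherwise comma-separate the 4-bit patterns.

[col 0] 0000*, 0001*, 0011*, 0100*, 0111*, 1000*, 1001*, 1010*, 1011*, 1100*, 1101*, 1111*
[col 1] -000*, -001*, -011*, -100*, -111*, 0-00*, 0-11*, 00-1*, 000-*, 1-00*, 1-01*, 1-11*, 10-0*, 10-1*, 100-*, 101-*, 11-1*, 110-*
[col 2] --00, --11, -0-1, -00-, 1--1, 1-0-, 10--
Prime implicants: --00, --11, -0-1, -00-, 1--1, 1-0-, 10--

NONE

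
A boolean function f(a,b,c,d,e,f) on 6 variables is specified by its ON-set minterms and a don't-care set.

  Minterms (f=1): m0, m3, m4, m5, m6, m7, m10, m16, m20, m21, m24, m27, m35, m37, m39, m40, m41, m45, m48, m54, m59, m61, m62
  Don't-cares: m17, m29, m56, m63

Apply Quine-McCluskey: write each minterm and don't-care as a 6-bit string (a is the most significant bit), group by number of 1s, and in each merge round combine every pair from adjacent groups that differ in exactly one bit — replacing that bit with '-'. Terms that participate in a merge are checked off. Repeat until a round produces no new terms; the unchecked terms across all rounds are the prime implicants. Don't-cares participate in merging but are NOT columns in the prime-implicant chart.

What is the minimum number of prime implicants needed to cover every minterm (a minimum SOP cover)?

[col 0] 000000*, 000011*, 000100*, 000101*, 000110*, 000111*, 001010, 010000*, 010001*, 010100*, 010101*, 011000*, 011011*, 011101*, 100011*, 100101*, 100111*, 101000*, 101001*, 101101*, 110000*, 110110*, 111000*, 111011*, 111101*, 111110*, 111111*
[col 1] -00011*, -00101*, -00111*, -10000*, -11000*, -11011, -11101, 0-0000*, 0-0100*, 0-0101*, 000-00*, 000-11*, 0001-0*, 0001-1*, 00010-*, 00011-*, 01-000*, 01-101, 010-00*, 010-01*, 01000-*, 01010-*, 1-1000, 1-1101, 10-101, 100-11*, 1001-1*, 101-01, 10100-, 11-000*, 11-110, 111-11, 1111-1, 11111-
[col 2] -00-11, -001-1, -1-000, 0-0-00, 0-010-, 0001--, 010-0-
Prime implicants: -00-11, -001-1, -1-000, -11011, -11101, 0-0-00, 0-010-, 0001--, 001010, 01-101, 010-0-, 1-1000, 1-1101, 10-101, 101-01, 10100-, 11-110, 111-11, 1111-1, 11111-
PI chart (minterm → PIs covering it):
  0 | 0-0-00  (sole → essential)
  3 | -00-11  (sole → essential)
  4 | 0-0-00,0-010-,0001--
  5 | -001-1,0-010-,0001--
  6 | 0001--  (sole → essential)
  7 | -00-11,-001-1,0001--
  10 | 001010  (sole → essential)
  16 | -1-000,0-0-00,010-0-
  20 | 0-0-00,0-010-,010-0-
  21 | 0-010-,01-101,010-0-
  24 | -1-000  (sole → essential)
  27 | -11011  (sole → essential)
  35 | -00-11  (sole → essential)
  37 | -001-1,10-101
  39 | -00-11,-001-1
  40 | 1-1000,10100-
  41 | 101-01,10100-
  45 | 1-1101,10-101,101-01
  48 | -1-000  (sole → essential)
  54 | 11-110  (sole → essential)
  59 | -11011,111-11
  61 | -11101,1-1101,1111-1
  62 | 11-110,11111-
Essential prime implicants: -00-11, -1-000, -11011, 0-0-00, 0001--, 001010, 11-110
Petrick residual → -001-1, 0-010-, 1-1101, 10100-
Minimum SOP uses 11 PIs: b'c'ef + b'c'df + bd'e'f' + bcd'ef + a'c'e'f' + a'c'de' + a'b'c'd + a'b'cd'ef' + acde'f + ab'cd'e' + abdef'

11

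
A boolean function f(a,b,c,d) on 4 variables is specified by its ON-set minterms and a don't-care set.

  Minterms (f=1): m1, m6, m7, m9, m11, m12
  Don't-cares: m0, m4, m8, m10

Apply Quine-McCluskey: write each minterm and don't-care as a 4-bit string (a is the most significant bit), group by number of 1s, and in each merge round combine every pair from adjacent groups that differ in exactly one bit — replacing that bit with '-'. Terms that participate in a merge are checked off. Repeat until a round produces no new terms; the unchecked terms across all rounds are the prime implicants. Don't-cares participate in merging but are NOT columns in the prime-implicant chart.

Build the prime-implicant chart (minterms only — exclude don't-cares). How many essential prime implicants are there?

4

Round 0: 0000✓ 0001✓ 0100✓ 0110✓ 0111✓ 1000✓ 1001✓ 1010✓ 1011✓ 1100✓
Round 1: -000✓ -001✓ -100✓ 0-00✓ 000-✓ 01-0 011- 1-00✓ 10-0✓ 10-1✓ 100-✓ 101-✓
Round 2: --00 -00- 10--
PIs = {--00, -00-, 01-0, 011-, 10--}
Coverage chart:
  m1: -00- ←essential
  m6: 01-0,011-
  m7: 011- ←essential
  m9: -00-,10--
  m11: 10-- ←essential
  m12: --00 ←essential
Essential: --00, -00-, 011-, 10--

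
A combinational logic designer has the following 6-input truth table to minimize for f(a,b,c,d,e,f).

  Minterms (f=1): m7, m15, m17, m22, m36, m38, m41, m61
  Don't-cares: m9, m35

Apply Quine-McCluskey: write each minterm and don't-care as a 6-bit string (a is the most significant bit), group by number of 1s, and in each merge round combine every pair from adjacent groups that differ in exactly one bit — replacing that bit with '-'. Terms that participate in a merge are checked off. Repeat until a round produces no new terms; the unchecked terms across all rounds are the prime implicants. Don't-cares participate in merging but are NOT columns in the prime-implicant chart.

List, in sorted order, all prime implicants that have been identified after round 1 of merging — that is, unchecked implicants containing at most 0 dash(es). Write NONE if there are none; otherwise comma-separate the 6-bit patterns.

Round 0: 000111✓ 001001✓ 001111✓ 010001 010110 100011 100100✓ 100110✓ 101001✓ 111101
Round 1: -01001 00-111 1001-0
PIs = {-01001, 00-111, 010001, 010110, 100011, 1001-0, 111101}

010001, 010110, 100011, 111101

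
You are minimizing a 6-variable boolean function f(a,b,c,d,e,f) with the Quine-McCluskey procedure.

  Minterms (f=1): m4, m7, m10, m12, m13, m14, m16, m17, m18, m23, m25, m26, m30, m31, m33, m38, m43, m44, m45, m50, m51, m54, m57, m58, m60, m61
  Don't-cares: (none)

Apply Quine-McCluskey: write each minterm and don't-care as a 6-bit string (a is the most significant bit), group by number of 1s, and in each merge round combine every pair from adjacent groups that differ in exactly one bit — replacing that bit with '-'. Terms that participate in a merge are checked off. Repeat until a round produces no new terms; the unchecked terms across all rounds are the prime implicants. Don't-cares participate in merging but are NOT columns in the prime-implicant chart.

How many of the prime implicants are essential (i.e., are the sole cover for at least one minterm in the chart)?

size-2^0 implicants → 000100(✓)  000111(✓)  001010(✓)  001100(✓)  001101(✓)  001110(✓)  010000(✓)  010001(✓)  010010(✓)  010111(✓)  011001(✓)  011010(✓)  011110(✓)  011111(✓)  100001  100110(✓)  101011  101100(✓)  101101(✓)  110010(✓)  110011(✓)  110110(✓)  111001(✓)  111010(✓)  111100(✓)  111101(✓)
size-2^1 implicants → -01100(✓)  -01101(✓)  -10010(✓)  -11001  -11010(✓)  0-0111  0-1010(✓)  0-1110(✓)  00-100  001-10(✓)  0011-0  00110-(✓)  01-001  01-010(✓)  01-111  0100-0  01000-  011-10(✓)  01111-  1-0110  1-1100(✓)  1-1101(✓)  10110-(✓)  11-010(✓)  110-10  11001-  111-01  11110-(✓)
size-2^2 implicants → -0110-  -1-010  0-1-10  1-110-
Unchecked terms (primes): -0110-, -1-010, -11001, 0-0111, 0-1-10, 00-100, 0011-0, 01-001, 01-111, 0100-0, 01000-, 01111-, 1-0110, 1-110-, 100001, 101011, 110-10, 11001-, 111-01
Minterm coverage:
  m4 ⊆ 00-100 [E]
  m7 ⊆ 0-0111 [E]
  m10 ⊆ 0-1-10 [E]
  m12 ⊆ -0110-,00-100,0011-0
  m13 ⊆ -0110- [E]
  m14 ⊆ 0-1-10,0011-0
  m16 ⊆ 0100-0,01000-
  m17 ⊆ 01-001,01000-
  m18 ⊆ -1-010,0100-0
  m23 ⊆ 0-0111,01-111
  m25 ⊆ -11001,01-001
  m26 ⊆ -1-010,0-1-10
  m30 ⊆ 0-1-10,01111-
  m31 ⊆ 01-111,01111-
  m33 ⊆ 100001 [E]
  m38 ⊆ 1-0110 [E]
  m43 ⊆ 101011 [E]
  m44 ⊆ -0110-,1-110-
  m45 ⊆ -0110-,1-110-
  m50 ⊆ -1-010,110-10,11001-
  m51 ⊆ 11001- [E]
  m54 ⊆ 1-0110,110-10
  m57 ⊆ -11001,111-01
  m58 ⊆ -1-010 [E]
  m60 ⊆ 1-110- [E]
  m61 ⊆ 1-110-,111-01
E = {-0110-, -1-010, 0-0111, 0-1-10, 00-100, 1-0110, 1-110-, 100001, 101011, 11001-}

10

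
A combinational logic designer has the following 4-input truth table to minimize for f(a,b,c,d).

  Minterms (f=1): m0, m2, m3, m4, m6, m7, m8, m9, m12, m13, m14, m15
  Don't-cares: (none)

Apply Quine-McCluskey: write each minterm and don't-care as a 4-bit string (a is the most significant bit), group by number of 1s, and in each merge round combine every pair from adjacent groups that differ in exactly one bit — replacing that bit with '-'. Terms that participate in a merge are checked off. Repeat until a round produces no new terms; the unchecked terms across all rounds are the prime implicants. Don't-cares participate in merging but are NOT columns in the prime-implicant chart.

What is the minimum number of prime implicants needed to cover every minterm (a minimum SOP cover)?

4

size-2^0 implicants → 0000(✓)  0010(✓)  0011(✓)  0100(✓)  0110(✓)  0111(✓)  1000(✓)  1001(✓)  1100(✓)  1101(✓)  1110(✓)  1111(✓)
size-2^1 implicants → -000(✓)  -100(✓)  -110(✓)  -111(✓)  0-00(✓)  0-10(✓)  0-11(✓)  00-0(✓)  001-(✓)  01-0(✓)  011-(✓)  1-00(✓)  1-01(✓)  100-(✓)  11-0(✓)  11-1(✓)  110-(✓)  111-(✓)
size-2^2 implicants → --00  -1-0  -11-  0--0  0-1-  1-0-  11--
Unchecked terms (primes): --00, -1-0, -11-, 0--0, 0-1-, 1-0-, 11--
Minterm coverage:
  m0 ⊆ --00,0--0
  m2 ⊆ 0--0,0-1-
  m3 ⊆ 0-1- [E]
  m4 ⊆ --00,-1-0,0--0
  m6 ⊆ -1-0,-11-,0--0,0-1-
  m7 ⊆ -11-,0-1-
  m8 ⊆ --00,1-0-
  m9 ⊆ 1-0- [E]
  m12 ⊆ --00,-1-0,1-0-,11--
  m13 ⊆ 1-0-,11--
  m14 ⊆ -1-0,-11-,11--
  m15 ⊆ -11-,11--
E = {0-1-, 1-0-}
Petrick residual → --00, -11-
Cover = c'd' + bc + a'c + ac'  |cover|=4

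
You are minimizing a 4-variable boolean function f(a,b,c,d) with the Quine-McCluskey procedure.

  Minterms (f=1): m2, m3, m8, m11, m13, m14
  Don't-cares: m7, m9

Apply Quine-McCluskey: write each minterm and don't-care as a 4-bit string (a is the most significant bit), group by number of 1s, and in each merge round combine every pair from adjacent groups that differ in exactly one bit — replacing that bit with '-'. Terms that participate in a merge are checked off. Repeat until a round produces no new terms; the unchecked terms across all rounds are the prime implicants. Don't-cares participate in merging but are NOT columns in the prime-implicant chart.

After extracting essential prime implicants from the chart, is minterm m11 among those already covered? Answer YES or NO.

Round 0: 0010✓ 0011✓ 0111✓ 1000✓ 1001✓ 1011✓ 1101✓ 1110
Round 1: -011 0-11 001- 1-01 10-1 100-
PIs = {-011, 0-11, 001-, 1-01, 10-1, 100-, 1110}
Coverage chart:
  m2: 001- ←essential
  m3: -011,0-11,001-
  m8: 100- ←essential
  m11: -011,10-1
  m13: 1-01 ←essential
  m14: 1110 ←essential
Essential: 001-, 1-01, 100-, 1110

NO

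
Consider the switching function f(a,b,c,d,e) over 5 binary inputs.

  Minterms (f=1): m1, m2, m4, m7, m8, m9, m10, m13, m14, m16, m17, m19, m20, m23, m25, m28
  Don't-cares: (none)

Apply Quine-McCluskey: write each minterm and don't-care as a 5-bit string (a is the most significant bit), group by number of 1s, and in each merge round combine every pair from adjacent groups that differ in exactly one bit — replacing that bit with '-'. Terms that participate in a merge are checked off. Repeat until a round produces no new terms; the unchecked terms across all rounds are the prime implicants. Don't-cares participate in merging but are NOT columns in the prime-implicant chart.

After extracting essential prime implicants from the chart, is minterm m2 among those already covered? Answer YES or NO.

YES

[col 0] 00001*, 00010*, 00100*, 00111*, 01000*, 01001*, 01010*, 01101*, 01110*, 10000*, 10001*, 10011*, 10100*, 10111*, 11001*, 11100*
[col 1] -0001*, -0100, -0111, -1001*, 0-001*, 0-010, 01-01, 01-10, 010-0, 0100-, 1-001*, 1-100, 10-00, 10-11, 100-1, 1000-
[col 2] --001
Prime implicants: --001, -0100, -0111, 0-010, 01-01, 01-10, 010-0, 0100-, 1-100, 10-00, 10-11, 100-1, 1000-
PI chart (minterm → PIs covering it):
  1 | --001  (sole → essential)
  2 | 0-010  (sole → essential)
  4 | -0100  (sole → essential)
  7 | -0111  (sole → essential)
  8 | 010-0,0100-
  9 | --001,01-01,0100-
  10 | 0-010,01-10,010-0
  13 | 01-01  (sole → essential)
  14 | 01-10  (sole → essential)
  16 | 10-00,1000-
  17 | --001,100-1,1000-
  19 | 10-11,100-1
  20 | -0100,1-100,10-00
  23 | -0111,10-11
  25 | --001  (sole → essential)
  28 | 1-100  (sole → essential)
Essential prime implicants: --001, -0100, -0111, 0-010, 01-01, 01-10, 1-100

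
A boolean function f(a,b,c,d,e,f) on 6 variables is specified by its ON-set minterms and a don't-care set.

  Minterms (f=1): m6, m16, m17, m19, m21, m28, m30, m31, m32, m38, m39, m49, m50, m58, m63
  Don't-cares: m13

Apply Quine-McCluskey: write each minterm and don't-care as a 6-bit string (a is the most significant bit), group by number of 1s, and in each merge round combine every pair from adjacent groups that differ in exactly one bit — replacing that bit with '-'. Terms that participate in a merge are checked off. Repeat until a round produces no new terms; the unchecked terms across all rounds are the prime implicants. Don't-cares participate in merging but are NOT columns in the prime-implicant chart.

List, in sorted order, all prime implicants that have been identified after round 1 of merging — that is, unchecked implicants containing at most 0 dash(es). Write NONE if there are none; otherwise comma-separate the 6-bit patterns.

001101, 100000

[col 0] 000110*, 001101, 010000*, 010001*, 010011*, 010101*, 011100*, 011110*, 011111*, 100000, 100110*, 100111*, 110001*, 110010*, 111010*, 111111*
[col 1] -00110, -10001, -11111, 010-01, 0100-1, 01000-, 0111-0, 01111-, 10011-, 11-010
Prime implicants: -00110, -10001, -11111, 001101, 010-01, 0100-1, 01000-, 0111-0, 01111-, 100000, 10011-, 11-010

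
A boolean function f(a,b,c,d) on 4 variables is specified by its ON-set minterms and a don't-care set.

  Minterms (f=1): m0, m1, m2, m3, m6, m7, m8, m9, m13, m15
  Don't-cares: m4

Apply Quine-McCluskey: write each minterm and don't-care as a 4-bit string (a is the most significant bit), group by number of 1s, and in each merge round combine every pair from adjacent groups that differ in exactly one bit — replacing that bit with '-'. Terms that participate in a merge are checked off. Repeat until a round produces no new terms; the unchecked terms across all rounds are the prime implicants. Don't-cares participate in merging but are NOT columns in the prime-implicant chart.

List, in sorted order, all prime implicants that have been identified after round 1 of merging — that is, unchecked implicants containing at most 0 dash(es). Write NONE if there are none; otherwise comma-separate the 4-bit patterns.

NONE

[col 0] 0000*, 0001*, 0010*, 0011*, 0100*, 0110*, 0111*, 1000*, 1001*, 1101*, 1111*
[col 1] -000*, -001*, -111, 0-00*, 0-10*, 0-11*, 00-0*, 00-1*, 000-*, 001-*, 01-0*, 011-*, 1-01, 100-*, 11-1
[col 2] -00-, 0--0, 0-1-, 00--
Prime implicants: -00-, -111, 0--0, 0-1-, 00--, 1-01, 11-1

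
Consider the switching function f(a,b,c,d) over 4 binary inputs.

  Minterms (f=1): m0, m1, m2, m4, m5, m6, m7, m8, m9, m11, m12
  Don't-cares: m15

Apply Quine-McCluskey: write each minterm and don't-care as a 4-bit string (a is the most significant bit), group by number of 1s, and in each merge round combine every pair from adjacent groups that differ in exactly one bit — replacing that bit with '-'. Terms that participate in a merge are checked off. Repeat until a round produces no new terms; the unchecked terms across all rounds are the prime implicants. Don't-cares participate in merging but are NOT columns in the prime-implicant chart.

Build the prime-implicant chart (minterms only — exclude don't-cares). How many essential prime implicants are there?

size-2^0 implicants → 0000(✓)  0001(✓)  0010(✓)  0100(✓)  0101(✓)  0110(✓)  0111(✓)  1000(✓)  1001(✓)  1011(✓)  1100(✓)  1111(✓)
size-2^1 implicants → -000(✓)  -001(✓)  -100(✓)  -111  0-00(✓)  0-01(✓)  0-10(✓)  00-0(✓)  000-(✓)  01-0(✓)  01-1(✓)  010-(✓)  011-(✓)  1-00(✓)  1-11  10-1  100-(✓)
size-2^2 implicants → --00  -00-  0--0  0-0-  01--
Unchecked terms (primes): --00, -00-, -111, 0--0, 0-0-, 01--, 1-11, 10-1
Minterm coverage:
  m0 ⊆ --00,-00-,0--0,0-0-
  m1 ⊆ -00-,0-0-
  m2 ⊆ 0--0 [E]
  m4 ⊆ --00,0--0,0-0-,01--
  m5 ⊆ 0-0-,01--
  m6 ⊆ 0--0,01--
  m7 ⊆ -111,01--
  m8 ⊆ --00,-00-
  m9 ⊆ -00-,10-1
  m11 ⊆ 1-11,10-1
  m12 ⊆ --00 [E]
E = {--00, 0--0}

2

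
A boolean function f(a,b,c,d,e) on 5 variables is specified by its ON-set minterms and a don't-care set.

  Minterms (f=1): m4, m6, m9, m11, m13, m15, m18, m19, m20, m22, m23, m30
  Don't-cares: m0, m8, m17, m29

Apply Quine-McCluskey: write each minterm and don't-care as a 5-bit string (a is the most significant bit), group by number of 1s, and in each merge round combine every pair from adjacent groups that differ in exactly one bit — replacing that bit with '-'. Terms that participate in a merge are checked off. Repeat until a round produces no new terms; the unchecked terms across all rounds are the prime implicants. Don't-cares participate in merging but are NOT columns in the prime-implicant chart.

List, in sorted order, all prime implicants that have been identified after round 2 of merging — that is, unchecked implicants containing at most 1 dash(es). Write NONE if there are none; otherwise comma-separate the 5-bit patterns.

Round 0: 00000✓ 00100✓ 00110✓ 01000✓ 01001✓ 01011✓ 01101✓ 01111✓ 10001✓ 10010✓ 10011✓ 10100✓ 10110✓ 10111✓ 11101✓ 11110✓
Round 1: -0100✓ -0110✓ -1101 0-000 00-00 001-0✓ 01-01✓ 01-11✓ 010-1✓ 0100- 011-1✓ 1-110 10-10✓ 10-11✓ 100-1 1001-✓ 101-0✓ 1011-✓
Round 2: -01-0 01--1 10-1-
PIs = {-01-0, -1101, 0-000, 00-00, 01--1, 0100-, 1-110, 10-1-, 100-1}

-1101, 0-000, 00-00, 0100-, 1-110, 100-1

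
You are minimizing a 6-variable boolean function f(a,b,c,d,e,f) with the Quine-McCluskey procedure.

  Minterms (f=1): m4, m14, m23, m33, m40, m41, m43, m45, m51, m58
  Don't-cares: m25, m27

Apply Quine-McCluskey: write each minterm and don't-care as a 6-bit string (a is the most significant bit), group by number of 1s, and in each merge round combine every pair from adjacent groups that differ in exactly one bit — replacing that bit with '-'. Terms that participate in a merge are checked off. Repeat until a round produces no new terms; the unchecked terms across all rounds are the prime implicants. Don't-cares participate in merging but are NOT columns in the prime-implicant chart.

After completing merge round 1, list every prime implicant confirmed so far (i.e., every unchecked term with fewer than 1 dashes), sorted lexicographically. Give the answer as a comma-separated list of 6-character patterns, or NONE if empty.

size-2^0 implicants → 000100  001110  010111  011001(✓)  011011(✓)  100001(✓)  101000(✓)  101001(✓)  101011(✓)  101101(✓)  110011  111010
size-2^1 implicants → 0110-1  10-001  101-01  1010-1  10100-
Unchecked terms (primes): 000100, 001110, 010111, 0110-1, 10-001, 101-01, 1010-1, 10100-, 110011, 111010

000100, 001110, 010111, 110011, 111010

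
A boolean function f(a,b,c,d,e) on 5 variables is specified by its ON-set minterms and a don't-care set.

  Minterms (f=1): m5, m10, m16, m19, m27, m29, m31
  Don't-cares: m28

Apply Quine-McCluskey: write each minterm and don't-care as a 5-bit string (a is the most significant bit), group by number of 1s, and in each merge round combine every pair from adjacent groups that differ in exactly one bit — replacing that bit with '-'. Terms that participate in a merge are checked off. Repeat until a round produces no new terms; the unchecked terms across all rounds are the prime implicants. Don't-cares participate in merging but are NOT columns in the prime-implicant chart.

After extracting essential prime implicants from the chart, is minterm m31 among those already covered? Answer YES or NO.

[col 0] 00101, 01010, 10000, 10011*, 11011*, 11100*, 11101*, 11111*
[col 1] 1-011, 11-11, 111-1, 1110-
Prime implicants: 00101, 01010, 1-011, 10000, 11-11, 111-1, 1110-
PI chart (minterm → PIs covering it):
  5 | 00101  (sole → essential)
  10 | 01010  (sole → essential)
  16 | 10000  (sole → essential)
  19 | 1-011  (sole → essential)
  27 | 1-011,11-11
  29 | 111-1,1110-
  31 | 11-11,111-1
Essential prime implicants: 00101, 01010, 1-011, 10000

NO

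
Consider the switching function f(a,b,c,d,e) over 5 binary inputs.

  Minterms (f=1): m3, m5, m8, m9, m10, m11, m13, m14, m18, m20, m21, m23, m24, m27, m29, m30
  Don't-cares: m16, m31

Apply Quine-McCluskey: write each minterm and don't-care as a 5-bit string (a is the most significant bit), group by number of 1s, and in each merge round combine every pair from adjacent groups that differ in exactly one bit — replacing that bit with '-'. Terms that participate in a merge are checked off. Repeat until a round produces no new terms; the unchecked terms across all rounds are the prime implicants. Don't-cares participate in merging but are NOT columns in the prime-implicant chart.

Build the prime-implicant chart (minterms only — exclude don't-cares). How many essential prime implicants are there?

size-2^0 implicants → 00011(✓)  00101(✓)  01000(✓)  01001(✓)  01010(✓)  01011(✓)  01101(✓)  01110(✓)  10000(✓)  10010(✓)  10100(✓)  10101(✓)  10111(✓)  11000(✓)  11011(✓)  11101(✓)  11110(✓)  11111(✓)
size-2^1 implicants → -0101(✓)  -1000  -1011  -1101(✓)  -1110  0-011  0-101(✓)  01-01  01-10  010-0(✓)  010-1(✓)  0100-(✓)  0101-(✓)  1-000  1-101(✓)  1-111(✓)  10-00  100-0  101-1(✓)  1010-  11-11  111-1(✓)  1111-
size-2^2 implicants → --101  010--  1-1-1
Unchecked terms (primes): --101, -1000, -1011, -1110, 0-011, 01-01, 01-10, 010--, 1-000, 1-1-1, 10-00, 100-0, 1010-, 11-11, 1111-
Minterm coverage:
  m3 ⊆ 0-011 [E]
  m5 ⊆ --101 [E]
  m8 ⊆ -1000,010--
  m9 ⊆ 01-01,010--
  m10 ⊆ 01-10,010--
  m11 ⊆ -1011,0-011,010--
  m13 ⊆ --101,01-01
  m14 ⊆ -1110,01-10
  m18 ⊆ 100-0 [E]
  m20 ⊆ 10-00,1010-
  m21 ⊆ --101,1-1-1,1010-
  m23 ⊆ 1-1-1 [E]
  m24 ⊆ -1000,1-000
  m27 ⊆ -1011,11-11
  m29 ⊆ --101,1-1-1
  m30 ⊆ -1110,1111-
E = {--101, 0-011, 1-1-1, 100-0}

4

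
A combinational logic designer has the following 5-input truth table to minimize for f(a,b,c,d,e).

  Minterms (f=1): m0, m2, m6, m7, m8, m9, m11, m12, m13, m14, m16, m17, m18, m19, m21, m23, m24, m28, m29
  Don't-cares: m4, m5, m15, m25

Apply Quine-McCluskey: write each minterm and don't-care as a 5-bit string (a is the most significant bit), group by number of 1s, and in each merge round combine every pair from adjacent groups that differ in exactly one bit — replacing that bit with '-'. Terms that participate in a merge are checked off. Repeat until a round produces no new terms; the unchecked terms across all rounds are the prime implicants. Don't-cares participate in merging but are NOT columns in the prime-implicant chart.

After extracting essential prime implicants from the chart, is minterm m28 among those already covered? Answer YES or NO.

size-2^0 implicants → 00000(✓)  00010(✓)  00100(✓)  00101(✓)  00110(✓)  00111(✓)  01000(✓)  01001(✓)  01011(✓)  01100(✓)  01101(✓)  01110(✓)  01111(✓)  10000(✓)  10001(✓)  10010(✓)  10011(✓)  10101(✓)  10111(✓)  11000(✓)  11001(✓)  11100(✓)  11101(✓)
size-2^1 implicants → -0000(✓)  -0010(✓)  -0101(✓)  -0111(✓)  -1000(✓)  -1001(✓)  -1100(✓)  -1101(✓)  0-000(✓)  0-100(✓)  0-101(✓)  0-110(✓)  0-111(✓)  00-00(✓)  00-10(✓)  000-0(✓)  001-0(✓)  001-1(✓)  0010-(✓)  0011-(✓)  01-00(✓)  01-01(✓)  01-11(✓)  010-1(✓)  0100-(✓)  011-0(✓)  011-1(✓)  0110-(✓)  0111-(✓)  1-000(✓)  1-001(✓)  1-101(✓)  10-01(✓)  10-11(✓)  100-0(✓)  100-1(✓)  1000-(✓)  1001-(✓)  101-1(✓)  11-00(✓)  11-01(✓)  1100-(✓)  1110-(✓)
size-2^2 implicants → --000  --101  -00-0  -01-1  -1-00(✓)  -1-01(✓)  -100-(✓)  -110-(✓)  0--00  0-1-0(✓)  0-1-1(✓)  0-10-(✓)  0-11-(✓)  00--0  001--(✓)  01--1  01-0-(✓)  011--(✓)  1--01  1-00-  10--1  100--  11-0-(✓)
size-2^3 implicants → -1-0-  0-1--
Unchecked terms (primes): --000, --101, -00-0, -01-1, -1-0-, 0--00, 0-1--, 00--0, 01--1, 1--01, 1-00-, 10--1, 100--
Minterm coverage:
  m0 ⊆ --000,-00-0,0--00,00--0
  m2 ⊆ -00-0,00--0
  m6 ⊆ 0-1--,00--0
  m7 ⊆ -01-1,0-1--
  m8 ⊆ --000,-1-0-,0--00
  m9 ⊆ -1-0-,01--1
  m11 ⊆ 01--1 [E]
  m12 ⊆ -1-0-,0--00,0-1--
  m13 ⊆ --101,-1-0-,0-1--,01--1
  m14 ⊆ 0-1-- [E]
  m16 ⊆ --000,-00-0,1-00-,100--
  m17 ⊆ 1--01,1-00-,10--1,100--
  m18 ⊆ -00-0,100--
  m19 ⊆ 10--1,100--
  m21 ⊆ --101,-01-1,1--01,10--1
  m23 ⊆ -01-1,10--1
  m24 ⊆ --000,-1-0-,1-00-
  m28 ⊆ -1-0- [E]
  m29 ⊆ --101,-1-0-,1--01
E = {-1-0-, 0-1--, 01--1}

YES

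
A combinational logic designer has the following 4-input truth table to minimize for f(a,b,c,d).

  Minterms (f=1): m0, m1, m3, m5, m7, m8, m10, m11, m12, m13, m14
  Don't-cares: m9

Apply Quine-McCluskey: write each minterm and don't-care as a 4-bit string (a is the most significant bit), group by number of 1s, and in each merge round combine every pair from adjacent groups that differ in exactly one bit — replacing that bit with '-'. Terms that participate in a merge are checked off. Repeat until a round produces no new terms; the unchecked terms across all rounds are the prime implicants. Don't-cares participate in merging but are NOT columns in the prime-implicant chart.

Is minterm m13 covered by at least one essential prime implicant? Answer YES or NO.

Round 0: 0000✓ 0001✓ 0011✓ 0101✓ 0111✓ 1000✓ 1001✓ 1010✓ 1011✓ 1100✓ 1101✓ 1110✓
Round 1: -000✓ -001✓ -011✓ -101✓ 0-01✓ 0-11✓ 00-1✓ 000-✓ 01-1✓ 1-00✓ 1-01✓ 1-10✓ 10-0✓ 10-1✓ 100-✓ 101-✓ 11-0✓ 110-✓
Round 2: --01 -0-1 -00- 0--1 1--0 1-0- 10--
PIs = {--01, -0-1, -00-, 0--1, 1--0, 1-0-, 10--}
Coverage chart:
  m0: -00- ←essential
  m1: --01,-0-1,-00-,0--1
  m3: -0-1,0--1
  m5: --01,0--1
  m7: 0--1 ←essential
  m8: -00-,1--0,1-0-,10--
  m10: 1--0,10--
  m11: -0-1,10--
  m12: 1--0,1-0-
  m13: --01,1-0-
  m14: 1--0 ←essential
Essential: -00-, 0--1, 1--0

NO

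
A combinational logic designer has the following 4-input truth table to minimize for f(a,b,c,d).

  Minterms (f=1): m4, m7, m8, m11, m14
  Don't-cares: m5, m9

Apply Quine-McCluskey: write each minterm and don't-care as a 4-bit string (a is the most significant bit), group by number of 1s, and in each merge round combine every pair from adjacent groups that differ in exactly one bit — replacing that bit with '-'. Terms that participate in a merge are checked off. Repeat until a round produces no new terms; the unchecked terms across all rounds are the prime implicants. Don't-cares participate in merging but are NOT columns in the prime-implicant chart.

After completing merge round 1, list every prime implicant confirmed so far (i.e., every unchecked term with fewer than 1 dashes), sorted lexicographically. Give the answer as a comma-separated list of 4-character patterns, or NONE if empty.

1110

Round 0: 0100✓ 0101✓ 0111✓ 1000✓ 1001✓ 1011✓ 1110
Round 1: 01-1 010- 10-1 100-
PIs = {01-1, 010-, 10-1, 100-, 1110}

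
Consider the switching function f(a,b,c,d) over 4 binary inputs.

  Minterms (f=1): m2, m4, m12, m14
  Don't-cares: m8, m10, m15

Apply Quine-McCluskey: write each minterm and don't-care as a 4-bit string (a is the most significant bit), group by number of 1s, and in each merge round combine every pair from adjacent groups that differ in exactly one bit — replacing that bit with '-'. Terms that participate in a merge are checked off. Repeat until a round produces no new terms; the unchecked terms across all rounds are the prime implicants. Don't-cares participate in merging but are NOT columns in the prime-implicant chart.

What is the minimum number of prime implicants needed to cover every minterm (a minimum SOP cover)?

Round 0: 0010✓ 0100✓ 1000✓ 1010✓ 1100✓ 1110✓ 1111✓
Round 1: -010 -100 1-00✓ 1-10✓ 10-0✓ 11-0✓ 111-
Round 2: 1--0
PIs = {-010, -100, 1--0, 111-}
Coverage chart:
  m2: -010 ←essential
  m4: -100 ←essential
  m12: -100,1--0
  m14: 1--0,111-
Essential: -010, -100
Petrick residual → 1--0
Min cover (3 terms): b'cd' + bc'd' + ad'

3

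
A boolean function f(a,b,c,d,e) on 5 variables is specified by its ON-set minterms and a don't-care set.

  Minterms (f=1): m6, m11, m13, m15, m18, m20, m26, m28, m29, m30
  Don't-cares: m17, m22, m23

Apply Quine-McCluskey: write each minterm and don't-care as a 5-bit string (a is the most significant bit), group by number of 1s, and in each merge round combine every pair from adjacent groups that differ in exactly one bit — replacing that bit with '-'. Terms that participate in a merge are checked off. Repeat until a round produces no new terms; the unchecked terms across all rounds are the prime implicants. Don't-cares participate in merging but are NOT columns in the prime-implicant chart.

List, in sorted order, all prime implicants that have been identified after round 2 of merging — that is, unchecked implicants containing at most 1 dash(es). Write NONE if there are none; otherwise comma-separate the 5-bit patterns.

-0110, -1101, 01-11, 011-1, 10001, 1011-, 1110-

Round 0: 00110✓ 01011✓ 01101✓ 01111✓ 10001 10010✓ 10100✓ 10110✓ 10111✓ 11010✓ 11100✓ 11101✓ 11110✓
Round 1: -0110 -1101 01-11 011-1 1-010✓ 1-100✓ 1-110✓ 10-10✓ 101-0✓ 1011- 11-10✓ 111-0✓ 1110-
Round 2: 1--10 1-1-0
PIs = {-0110, -1101, 01-11, 011-1, 1--10, 1-1-0, 10001, 1011-, 1110-}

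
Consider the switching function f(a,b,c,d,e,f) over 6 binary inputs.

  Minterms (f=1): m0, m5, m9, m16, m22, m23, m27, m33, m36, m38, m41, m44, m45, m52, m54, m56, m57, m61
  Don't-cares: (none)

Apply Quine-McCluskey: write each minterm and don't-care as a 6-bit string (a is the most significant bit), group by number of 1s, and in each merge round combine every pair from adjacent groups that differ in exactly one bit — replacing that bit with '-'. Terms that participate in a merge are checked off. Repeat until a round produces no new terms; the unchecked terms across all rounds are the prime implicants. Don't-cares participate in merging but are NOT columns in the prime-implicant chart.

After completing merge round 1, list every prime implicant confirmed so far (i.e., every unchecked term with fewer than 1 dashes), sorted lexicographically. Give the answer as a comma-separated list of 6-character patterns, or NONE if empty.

000101, 011011

[col 0] 000000*, 000101, 001001*, 010000*, 010110*, 010111*, 011011, 100001*, 100100*, 100110*, 101001*, 101100*, 101101*, 110100*, 110110*, 111000*, 111001*, 111101*
[col 1] -01001, -10110, 0-0000, 01011-, 1-0100*, 1-0110*, 1-1001*, 1-1101*, 10-001, 10-100, 1001-0*, 101-01*, 10110-, 1101-0*, 111-01*, 11100-
[col 2] 1-01-0, 1-1-01
Prime implicants: -01001, -10110, 0-0000, 000101, 01011-, 011011, 1-01-0, 1-1-01, 10-001, 10-100, 10110-, 11100-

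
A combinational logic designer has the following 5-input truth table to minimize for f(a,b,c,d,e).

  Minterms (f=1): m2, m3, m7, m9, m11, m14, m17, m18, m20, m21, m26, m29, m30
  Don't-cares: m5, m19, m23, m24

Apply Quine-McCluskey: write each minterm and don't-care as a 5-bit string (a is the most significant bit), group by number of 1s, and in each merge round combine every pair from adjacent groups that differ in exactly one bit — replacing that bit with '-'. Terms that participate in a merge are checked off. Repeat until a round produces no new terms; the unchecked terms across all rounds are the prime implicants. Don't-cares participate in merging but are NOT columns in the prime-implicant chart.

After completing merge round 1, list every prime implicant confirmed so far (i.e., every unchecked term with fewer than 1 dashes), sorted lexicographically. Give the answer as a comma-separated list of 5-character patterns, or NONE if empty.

Round 0: 00010✓ 00011✓ 00101✓ 00111✓ 01001✓ 01011✓ 01110✓ 10001✓ 10010✓ 10011✓ 10100✓ 10101✓ 10111✓ 11000✓ 11010✓ 11101✓ 11110✓
Round 1: -0010✓ -0011✓ -0101✓ -0111✓ -1110 0-011 00-11✓ 0001-✓ 001-1✓ 010-1 1-010 1-101 10-01✓ 10-11✓ 100-1✓ 1001-✓ 101-1✓ 1010- 11-10 110-0
Round 2: -0-11 -001- -01-1 10--1
PIs = {-0-11, -001-, -01-1, -1110, 0-011, 010-1, 1-010, 1-101, 10--1, 1010-, 11-10, 110-0}

NONE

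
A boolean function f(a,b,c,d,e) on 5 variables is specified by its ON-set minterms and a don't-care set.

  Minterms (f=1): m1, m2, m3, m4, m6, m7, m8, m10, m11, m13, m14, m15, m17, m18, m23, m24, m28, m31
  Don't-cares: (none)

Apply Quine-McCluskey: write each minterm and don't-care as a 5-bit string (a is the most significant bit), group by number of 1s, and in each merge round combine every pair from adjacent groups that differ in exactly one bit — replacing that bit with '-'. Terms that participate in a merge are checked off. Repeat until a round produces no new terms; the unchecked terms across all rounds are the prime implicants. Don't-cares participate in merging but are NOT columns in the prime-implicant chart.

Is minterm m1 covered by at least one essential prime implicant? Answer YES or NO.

YES

Round 0: 00001✓ 00010✓ 00011✓ 00100✓ 00110✓ 00111✓ 01000✓ 01010✓ 01011✓ 01101✓ 01110✓ 01111✓ 10001✓ 10010✓ 10111✓ 11000✓ 11100✓ 11111✓
Round 1: -0001 -0010 -0111✓ -1000 -1111✓ 0-010✓ 0-011✓ 0-110✓ 0-111✓ 00-10✓ 00-11✓ 000-1 0001-✓ 001-0 0011-✓ 01-10✓ 01-11✓ 010-0 0101-✓ 011-1 0111-✓ 1-111✓ 11-00
Round 2: --111 0--10✓ 0--11✓ 0-01-✓ 0-11-✓ 00-1-✓ 01-1-✓
Round 3: 0--1-
PIs = {--111, -0001, -0010, -1000, 0--1-, 000-1, 001-0, 010-0, 011-1, 11-00}
Coverage chart:
  m1: -0001,000-1
  m2: -0010,0--1-
  m3: 0--1-,000-1
  m4: 001-0 ←essential
  m6: 0--1-,001-0
  m7: --111,0--1-
  m8: -1000,010-0
  m10: 0--1-,010-0
  m11: 0--1- ←essential
  m13: 011-1 ←essential
  m14: 0--1- ←essential
  m15: --111,0--1-,011-1
  m17: -0001 ←essential
  m18: -0010 ←essential
  m23: --111 ←essential
  m24: -1000,11-00
  m28: 11-00 ←essential
  m31: --111 ←essential
Essential: --111, -0001, -0010, 0--1-, 001-0, 011-1, 11-00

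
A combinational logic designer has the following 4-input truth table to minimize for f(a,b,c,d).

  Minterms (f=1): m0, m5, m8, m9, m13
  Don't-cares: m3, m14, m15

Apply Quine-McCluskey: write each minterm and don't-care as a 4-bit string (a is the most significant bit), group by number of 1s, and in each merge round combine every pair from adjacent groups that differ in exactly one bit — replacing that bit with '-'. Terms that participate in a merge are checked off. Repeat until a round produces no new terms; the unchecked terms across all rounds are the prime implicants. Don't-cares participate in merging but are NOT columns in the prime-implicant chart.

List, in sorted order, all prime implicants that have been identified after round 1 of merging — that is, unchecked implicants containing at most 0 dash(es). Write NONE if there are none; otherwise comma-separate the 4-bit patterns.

0011

size-2^0 implicants → 0000(✓)  0011  0101(✓)  1000(✓)  1001(✓)  1101(✓)  1110(✓)  1111(✓)
size-2^1 implicants → -000  -101  1-01  100-  11-1  111-
Unchecked terms (primes): -000, -101, 0011, 1-01, 100-, 11-1, 111-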